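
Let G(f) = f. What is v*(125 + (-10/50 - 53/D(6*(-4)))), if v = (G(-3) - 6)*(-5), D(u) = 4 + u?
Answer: 22941/4 ≈ 5735.3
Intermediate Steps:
v = 45 (v = (-3 - 6)*(-5) = -9*(-5) = 45)
v*(125 + (-10/50 - 53/D(6*(-4)))) = 45*(125 + (-10/50 - 53/(4 + 6*(-4)))) = 45*(125 + (-10*1/50 - 53/(4 - 24))) = 45*(125 + (-⅕ - 53/(-20))) = 45*(125 + (-⅕ - 53*(-1/20))) = 45*(125 + (-⅕ + 53/20)) = 45*(125 + 49/20) = 45*(2549/20) = 22941/4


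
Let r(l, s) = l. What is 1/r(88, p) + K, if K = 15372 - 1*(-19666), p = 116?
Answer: 3083345/88 ≈ 35038.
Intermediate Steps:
K = 35038 (K = 15372 + 19666 = 35038)
1/r(88, p) + K = 1/88 + 35038 = 3083345/88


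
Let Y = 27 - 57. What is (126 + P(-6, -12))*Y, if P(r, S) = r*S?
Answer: -5940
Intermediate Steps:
P(r, S) = S*r
Y = -30
(126 + P(-6, -12))*Y = (126 - 12*(-6))*(-30) = (126 + 72)*(-30) = 198*(-30) = -5940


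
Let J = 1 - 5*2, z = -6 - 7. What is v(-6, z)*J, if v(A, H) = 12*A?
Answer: 648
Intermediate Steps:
z = -13
J = -9 (J = 1 - 10 = -9)
v(-6, z)*J = (12*(-6))*(-9) = -72*(-9) = 648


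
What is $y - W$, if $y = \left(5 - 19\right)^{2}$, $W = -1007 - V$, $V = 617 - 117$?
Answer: $1703$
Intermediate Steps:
$V = 500$ ($V = 617 - 117 = 500$)
$W = -1507$ ($W = -1007 - 500 = -1507$)
$y = 196$ ($y = \left(-14\right)^{2} = 196$)
$y - W = 196 - -1507 = 196 + 1507 = 1703$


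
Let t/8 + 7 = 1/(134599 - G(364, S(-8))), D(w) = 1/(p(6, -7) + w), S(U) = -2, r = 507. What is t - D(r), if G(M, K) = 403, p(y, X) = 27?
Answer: -111475753/1990574 ≈ -56.002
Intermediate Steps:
D(w) = 1/(27 + w)
t = -1878742/33549 (t = -56 + 8/(134599 - 1*403) = -56 + 8/(134599 - 403) = -56 + 8/134196 = -56 + 8*(1/134196) = -56 + 2/33549 = -1878742/33549 ≈ -56.000)
t - D(r) = -1878742/33549 - 1/(27 + 507) = -1878742/33549 - 1/534 = -111475753/1990574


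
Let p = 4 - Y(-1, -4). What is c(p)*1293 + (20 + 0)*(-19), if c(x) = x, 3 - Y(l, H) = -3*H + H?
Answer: 11257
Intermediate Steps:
Y(l, H) = 3 + 2*H (Y(l, H) = 3 - (-3*H + H) = 3 - (-2)*H = 3 + 2*H)
p = 9 (p = 4 - (3 + 2*(-4)) = 4 - (3 - 8) = 4 - 1*(-5) = 4 + 5 = 9)
c(p)*1293 + (20 + 0)*(-19) = 9*1293 + (20 + 0)*(-19) = 11637 + 20*(-19) = 11637 - 380 = 11257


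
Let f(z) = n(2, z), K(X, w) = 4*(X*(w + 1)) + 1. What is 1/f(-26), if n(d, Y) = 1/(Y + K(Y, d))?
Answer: -337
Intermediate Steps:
K(X, w) = 1 + 4*X*(1 + w) (K(X, w) = 4*(X*(1 + w)) + 1 = 4*X*(1 + w) + 1 = 1 + 4*X*(1 + w))
n(d, Y) = 1/(1 + 5*Y + 4*Y*d) (n(d, Y) = 1/(Y + (1 + 4*Y + 4*Y*d)) = 1/(1 + 5*Y + 4*Y*d))
f(z) = 1/(1 + 13*z) (f(z) = 1/(1 + 5*z + 4*z*2) = 1/(1 + 5*z + 8*z) = 1/(1 + 13*z))
1/f(-26) = 1/(1/(1 + 13*(-26))) = 1/(1/(1 - 338)) = 1/(1/(-337)) = 1/(-1/337) = -337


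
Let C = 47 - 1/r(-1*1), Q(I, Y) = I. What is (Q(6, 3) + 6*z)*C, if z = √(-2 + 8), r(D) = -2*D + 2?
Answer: 561/2 + 561*√6/2 ≈ 967.58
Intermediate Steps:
r(D) = 2 - 2*D
z = √6 ≈ 2.4495
C = 187/4 (C = 47 - 1/(2 - (-2)) = 47 - 1/(2 - 2*(-1)) = 47 - 1/(2 + 2) = 47 - 1/4 = 47 - 1*¼ = 47 - ¼ = 187/4 ≈ 46.750)
(Q(6, 3) + 6*z)*C = (6 + 6*√6)*(187/4) = 561/2 + 561*√6/2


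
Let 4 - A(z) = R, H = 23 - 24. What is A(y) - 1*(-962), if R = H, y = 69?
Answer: 967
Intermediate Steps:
H = -1
R = -1
A(z) = 5 (A(z) = 4 - 1*(-1) = 4 + 1 = 5)
A(y) - 1*(-962) = 5 - 1*(-962) = 5 + 962 = 967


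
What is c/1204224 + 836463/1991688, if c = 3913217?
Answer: 52388072381/14276419584 ≈ 3.6696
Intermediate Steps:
c/1204224 + 836463/1991688 = 3913217/1204224 + 836463/1991688 = 3913217*(1/1204224) + 836463*(1/1991688) = 559031/172032 + 278821/663896 = 52388072381/14276419584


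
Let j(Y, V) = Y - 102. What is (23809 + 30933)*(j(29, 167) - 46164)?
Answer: -2531105854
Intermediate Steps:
j(Y, V) = -102 + Y
(23809 + 30933)*(j(29, 167) - 46164) = (23809 + 30933)*((-102 + 29) - 46164) = 54742*(-73 - 46164) = 54742*(-46237) = -2531105854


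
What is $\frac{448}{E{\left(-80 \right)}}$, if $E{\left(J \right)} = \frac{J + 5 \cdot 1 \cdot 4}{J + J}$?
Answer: $\frac{3584}{3} \approx 1194.7$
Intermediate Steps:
$E{\left(J \right)} = \frac{20 + J}{2 J}$ ($E{\left(J \right)} = \frac{J + 5 \cdot 4}{2 J} = \left(J + 20\right) \frac{1}{2 J} = \left(20 + J\right) \frac{1}{2 J} = \frac{20 + J}{2 J}$)
$\frac{448}{E{\left(-80 \right)}} = \frac{448}{\frac{1}{2} \frac{1}{-80} \left(20 - 80\right)} = \frac{448}{\frac{1}{2} \left(- \frac{1}{80}\right) \left(-60\right)} = \frac{448}{\frac{3}{8}} = 448 \cdot \frac{8}{3} = \frac{3584}{3}$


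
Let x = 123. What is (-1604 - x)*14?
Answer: -24178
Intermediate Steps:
(-1604 - x)*14 = (-1604 - 1*123)*14 = (-1604 - 123)*14 = -1727*14 = -24178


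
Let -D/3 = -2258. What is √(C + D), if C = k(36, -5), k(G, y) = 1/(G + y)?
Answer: √6509845/31 ≈ 82.305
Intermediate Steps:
D = 6774 (D = -3*(-2258) = 6774)
C = 1/31 (C = 1/(36 - 5) = 1/31 ≈ 0.032258)
√(C + D) = √(1/31 + 6774) = √(209995/31) = √6509845/31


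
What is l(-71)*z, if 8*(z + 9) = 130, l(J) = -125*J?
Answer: 257375/4 ≈ 64344.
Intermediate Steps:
z = 29/4 (z = -9 + (1/8)*130 = -9 + 65/4 = 29/4 ≈ 7.2500)
l(-71)*z = -125*(-71)*(29/4) = 8875*(29/4) = 257375/4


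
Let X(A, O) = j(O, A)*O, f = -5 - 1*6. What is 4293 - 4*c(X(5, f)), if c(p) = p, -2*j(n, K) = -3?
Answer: 4359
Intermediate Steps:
f = -11 (f = -5 - 6 = -11)
j(n, K) = 3/2 (j(n, K) = -1/2*(-3) = 3/2)
X(A, O) = 3*O/2
4293 - 4*c(X(5, f)) = 4293 - 4*(3/2)*(-11) = 4293 - 4*(-33)/2 = 4293 - 1*(-66) = 4293 + 66 = 4359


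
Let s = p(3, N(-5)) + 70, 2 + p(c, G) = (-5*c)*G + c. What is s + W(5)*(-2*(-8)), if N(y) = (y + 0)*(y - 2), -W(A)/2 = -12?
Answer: -70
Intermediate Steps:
W(A) = 24 (W(A) = -2*(-12) = 24)
N(y) = y*(-2 + y)
p(c, G) = -2 + c - 5*G*c (p(c, G) = -2 + ((-5*c)*G + c) = -2 + (-5*G*c + c) = -2 + (c - 5*G*c) = -2 + c - 5*G*c)
s = -454 (s = (-2 + 3 - 5*(-5*(-2 - 5))*3) + 70 = (-2 + 3 - 5*(-5*(-7))*3) + 70 = (-2 + 3 - 5*35*3) + 70 = (-2 + 3 - 525) + 70 = -524 + 70 = -454)
s + W(5)*(-2*(-8)) = -454 + 24*(-2*(-8)) = -454 + 24*16 = -454 + 384 = -70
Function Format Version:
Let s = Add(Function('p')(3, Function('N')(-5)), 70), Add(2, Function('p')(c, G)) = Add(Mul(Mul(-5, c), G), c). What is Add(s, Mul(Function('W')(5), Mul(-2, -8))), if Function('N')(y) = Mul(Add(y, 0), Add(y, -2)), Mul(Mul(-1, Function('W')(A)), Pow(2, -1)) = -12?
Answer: -70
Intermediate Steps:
Function('W')(A) = 24 (Function('W')(A) = Mul(-2, -12) = 24)
Function('N')(y) = Mul(y, Add(-2, y))
Function('p')(c, G) = Add(-2, c, Mul(-5, G, c)) (Function('p')(c, G) = Add(-2, Add(Mul(Mul(-5, c), G), c)) = Add(-2, Add(Mul(-5, G, c), c)) = Add(-2, Add(c, Mul(-5, G, c))) = Add(-2, c, Mul(-5, G, c)))
s = -454 (s = Add(Add(-2, 3, Mul(-5, Mul(-5, Add(-2, -5)), 3)), 70) = Add(Add(-2, 3, Mul(-5, Mul(-5, -7), 3)), 70) = Add(Add(-2, 3, Mul(-5, 35, 3)), 70) = Add(Add(-2, 3, -525), 70) = Add(-524, 70) = -454)
Add(s, Mul(Function('W')(5), Mul(-2, -8))) = Add(-454, Mul(24, Mul(-2, -8))) = Add(-454, Mul(24, 16)) = Add(-454, 384) = -70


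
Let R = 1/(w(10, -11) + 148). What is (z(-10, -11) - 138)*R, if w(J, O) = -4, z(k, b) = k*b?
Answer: -7/36 ≈ -0.19444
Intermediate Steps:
z(k, b) = b*k
R = 1/144 (R = 1/(-4 + 148) = 1/144 ≈ 0.0069444)
(z(-10, -11) - 138)*R = (-11*(-10) - 138)*(1/144) = (110 - 138)*(1/144) = -28*1/144 = -7/36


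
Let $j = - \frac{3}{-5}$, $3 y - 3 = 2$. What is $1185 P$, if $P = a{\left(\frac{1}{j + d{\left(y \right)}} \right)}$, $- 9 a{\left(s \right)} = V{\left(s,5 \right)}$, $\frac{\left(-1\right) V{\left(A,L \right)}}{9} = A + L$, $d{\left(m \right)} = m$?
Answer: $\frac{219225}{34} \approx 6447.8$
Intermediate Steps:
$y = \frac{5}{3}$ ($y = 1 + \frac{1}{3} \cdot 2 = 1 + \frac{2}{3} = \frac{5}{3} \approx 1.6667$)
$j = \frac{3}{5}$ ($j = \left(-3\right) \left(- \frac{1}{5}\right) = \frac{3}{5} \approx 0.6$)
$V{\left(A,L \right)} = - 9 A - 9 L$ ($V{\left(A,L \right)} = - 9 \left(A + L\right) = - 9 A - 9 L$)
$a{\left(s \right)} = 5 + s$ ($a{\left(s \right)} = - \frac{- 9 s - 45}{9} = - \frac{-45 - 9 s}{9} = 5 + s$)
$P = \frac{185}{34}$ ($P = 5 + \frac{1}{\frac{3}{5} + \frac{5}{3}} = 5 + \frac{1}{\frac{34}{15}} = 5 + \frac{15}{34} = \frac{185}{34} \approx 5.4412$)
$1185 P = 1185 \cdot \frac{185}{34} = \frac{219225}{34}$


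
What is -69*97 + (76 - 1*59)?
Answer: -6676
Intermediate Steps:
-69*97 + (76 - 1*59) = -6693 + (76 - 59) = -6693 + 17 = -6676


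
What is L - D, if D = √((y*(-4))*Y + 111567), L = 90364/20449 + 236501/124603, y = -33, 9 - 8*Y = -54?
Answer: 16095834441/2548006747 - √450426/2 ≈ -329.25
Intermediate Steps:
Y = 63/8 (Y = 9/8 - ⅛*(-54) = 9/8 + 27/4 = 63/8 ≈ 7.8750)
L = 16095834441/2548006747 (L = 90364*(1/20449) + 236501*(1/124603) = 90364/20449 + 236501/124603 = 16095834441/2548006747 ≈ 6.3170)
D = √450426/2 (D = √(-33*(-4)*(63/8) + 111567) = √(132*(63/8) + 111567) = √(2079/2 + 111567) = √(225213/2) = √450426/2 ≈ 335.57)
L - D = 16095834441/2548006747 - √450426/2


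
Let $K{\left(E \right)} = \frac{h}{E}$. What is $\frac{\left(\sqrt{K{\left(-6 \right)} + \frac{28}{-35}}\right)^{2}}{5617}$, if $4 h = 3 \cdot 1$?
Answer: $- \frac{37}{224680} \approx -0.00016468$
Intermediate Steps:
$h = \frac{3}{4}$ ($h = \frac{3 \cdot 1}{4} = \frac{1}{4} \cdot 3 = \frac{3}{4} \approx 0.75$)
$K{\left(E \right)} = \frac{3}{4 E}$
$\frac{\left(\sqrt{K{\left(-6 \right)} + \frac{28}{-35}}\right)^{2}}{5617} = \frac{\left(\sqrt{\frac{3}{4 \left(-6\right)} + \frac{28}{-35}}\right)^{2}}{5617} = \left(\sqrt{\frac{3}{4} \left(- \frac{1}{6}\right) + 28 \left(- \frac{1}{35}\right)}\right)^{2} \cdot \frac{1}{5617} = \left(\sqrt{- \frac{1}{8} - \frac{4}{5}}\right)^{2} \cdot \frac{1}{5617} = \left(\sqrt{- \frac{37}{40}}\right)^{2} \cdot \frac{1}{5617} = \left(\frac{i \sqrt{370}}{20}\right)^{2} \cdot \frac{1}{5617} = \left(- \frac{37}{40}\right) \frac{1}{5617} = - \frac{37}{224680}$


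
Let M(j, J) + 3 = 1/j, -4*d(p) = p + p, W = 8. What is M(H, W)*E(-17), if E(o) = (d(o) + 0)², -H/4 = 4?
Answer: -14161/64 ≈ -221.27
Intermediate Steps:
H = -16 (H = -4*4 = -16)
d(p) = -p/2 (d(p) = -(p + p)/4 = -p/2)
M(j, J) = -3 + 1/j
E(o) = o²/4 (E(o) = (-o/2 + 0)² = (-o/2)² = o²/4)
M(H, W)*E(-17) = (-3 + 1/(-16))*((¼)*(-17)²) = (-3 - 1/16)*((¼)*289) = -49/16*289/4 = -14161/64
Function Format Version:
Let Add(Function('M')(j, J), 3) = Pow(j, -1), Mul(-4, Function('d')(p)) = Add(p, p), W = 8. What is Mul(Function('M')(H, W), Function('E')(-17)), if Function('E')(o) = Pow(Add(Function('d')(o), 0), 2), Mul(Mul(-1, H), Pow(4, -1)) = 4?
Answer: Rational(-14161, 64) ≈ -221.27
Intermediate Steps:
H = -16 (H = Mul(-4, 4) = -16)
Function('d')(p) = Mul(Rational(-1, 2), p) (Function('d')(p) = Mul(Rational(-1, 4), Add(p, p)) = Mul(Rational(-1, 4), Mul(2, p)) = Mul(Rational(-1, 2), p))
Function('M')(j, J) = Add(-3, Pow(j, -1))
Function('E')(o) = Mul(Rational(1, 4), Pow(o, 2)) (Function('E')(o) = Pow(Add(Mul(Rational(-1, 2), o), 0), 2) = Pow(Mul(Rational(-1, 2), o), 2) = Mul(Rational(1, 4), Pow(o, 2)))
Mul(Function('M')(H, W), Function('E')(-17)) = Mul(Add(-3, Pow(-16, -1)), Mul(Rational(1, 4), Pow(-17, 2))) = Mul(Add(-3, Rational(-1, 16)), Mul(Rational(1, 4), 289)) = Mul(Rational(-49, 16), Rational(289, 4)) = Rational(-14161, 64)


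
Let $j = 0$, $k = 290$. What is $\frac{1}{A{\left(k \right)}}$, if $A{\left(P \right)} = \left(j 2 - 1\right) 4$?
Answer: $- \frac{1}{4} \approx -0.25$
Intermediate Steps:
$A{\left(P \right)} = -4$ ($A{\left(P \right)} = \left(0 \cdot 2 - 1\right) 4 = \left(0 - 1\right) 4 = \left(-1\right) 4 = -4$)
$\frac{1}{A{\left(k \right)}} = \frac{1}{-4} = - \frac{1}{4}$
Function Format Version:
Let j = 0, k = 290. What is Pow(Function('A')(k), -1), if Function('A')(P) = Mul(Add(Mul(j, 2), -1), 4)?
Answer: Rational(-1, 4) ≈ -0.25000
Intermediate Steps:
Function('A')(P) = -4 (Function('A')(P) = Mul(Add(Mul(0, 2), -1), 4) = Mul(Add(0, -1), 4) = Mul(-1, 4) = -4)
Pow(Function('A')(k), -1) = Pow(-4, -1) = Rational(-1, 4)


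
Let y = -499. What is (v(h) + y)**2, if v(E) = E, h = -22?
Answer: 271441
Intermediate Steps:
(v(h) + y)**2 = (-22 - 499)**2 = (-521)**2 = 271441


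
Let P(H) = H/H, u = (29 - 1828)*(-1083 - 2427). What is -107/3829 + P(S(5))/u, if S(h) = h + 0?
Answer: -96520943/3454026030 ≈ -0.027944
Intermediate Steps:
S(h) = h
u = 6314490 (u = -1799*(-3510) = 6314490)
P(H) = 1
-107/3829 + P(S(5))/u = -107/3829 + 1/6314490 = -96520943/3454026030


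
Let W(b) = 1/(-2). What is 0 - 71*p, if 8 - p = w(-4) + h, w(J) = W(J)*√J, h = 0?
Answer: -568 - 71*I ≈ -568.0 - 71.0*I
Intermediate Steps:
W(b) = -½
w(J) = -√J/2
p = 8 + I (p = 8 - (-I + 0) = 8 - (-1)*I = 8 + I ≈ 8.0 + 1.0*I)
0 - 71*p = 0 - 71*(8 + I) = 0 + (-568 - 71*I) = -568 - 71*I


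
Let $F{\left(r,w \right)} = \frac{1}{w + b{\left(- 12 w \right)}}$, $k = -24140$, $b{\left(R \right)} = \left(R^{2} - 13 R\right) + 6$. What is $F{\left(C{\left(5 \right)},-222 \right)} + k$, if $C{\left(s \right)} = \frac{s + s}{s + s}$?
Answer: $- \frac{170477838719}{7062048} \approx -24140.0$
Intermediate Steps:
$C{\left(s \right)} = 1$ ($C{\left(s \right)} = \frac{2 s}{2 s} = 2 s \frac{1}{2 s} = 1$)
$b{\left(R \right)} = 6 + R^{2} - 13 R$
$F{\left(r,w \right)} = \frac{1}{6 + 144 w^{2} + 157 w}$ ($F{\left(r,w \right)} = \frac{1}{w + \left(6 + \left(- 12 w\right)^{2} - 13 \left(- 12 w\right)\right)} = \frac{1}{w + \left(6 + 144 w^{2} + 156 w\right)} = \frac{1}{6 + 144 w^{2} + 157 w}$)
$F{\left(C{\left(5 \right)},-222 \right)} + k = \frac{1}{6 + 144 \left(-222\right)^{2} + 157 \left(-222\right)} - 24140 = \frac{1}{6 + 144 \cdot 49284 - 34854} - 24140 = \frac{1}{6 + 7096896 - 34854} - 24140 = \frac{1}{7062048} - 24140 = - \frac{170477838719}{7062048}$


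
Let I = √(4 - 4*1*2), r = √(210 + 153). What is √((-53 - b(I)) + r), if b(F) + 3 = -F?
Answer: √(-50 + 2*I + 11*√3) ≈ 0.17966 + 5.5659*I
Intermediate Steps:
r = 11*√3 (r = √363 = 11*√3 ≈ 19.053)
I = 2*I (I = √(4 - 4*2) = √(4 - 8) = √(-4) = 2*I ≈ 2.0*I)
b(F) = -3 - F
√((-53 - b(I)) + r) = √((-53 - (-3 - 2*I)) + 11*√3) = √((-53 + (3 + 2*I)) + 11*√3) = √((-50 + 2*I) + 11*√3) = √(-50 + 2*I + 11*√3)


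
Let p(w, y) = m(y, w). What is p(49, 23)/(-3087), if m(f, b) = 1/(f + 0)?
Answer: -1/71001 ≈ -1.4084e-5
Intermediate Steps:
m(f, b) = 1/f
p(w, y) = 1/y
p(49, 23)/(-3087) = 1/(23*(-3087)) = (1/23)*(-1/3087) = -1/71001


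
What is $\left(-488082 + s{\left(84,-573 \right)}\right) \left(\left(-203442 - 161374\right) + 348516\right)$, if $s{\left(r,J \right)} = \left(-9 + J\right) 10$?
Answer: $8050602600$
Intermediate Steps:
$s{\left(r,J \right)} = -90 + 10 J$
$\left(-488082 + s{\left(84,-573 \right)}\right) \left(\left(-203442 - 161374\right) + 348516\right) = \left(-488082 + \left(-90 + 10 \left(-573\right)\right)\right) \left(\left(-203442 - 161374\right) + 348516\right) = \left(-488082 - 5820\right) \left(\left(-203442 - 161374\right) + 348516\right) = \left(-488082 - 5820\right) \left(-364816 + 348516\right) = \left(-493902\right) \left(-16300\right) = 8050602600$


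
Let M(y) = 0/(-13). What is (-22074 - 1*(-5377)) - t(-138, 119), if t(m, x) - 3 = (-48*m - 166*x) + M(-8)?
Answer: -3570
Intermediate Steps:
M(y) = 0 (M(y) = 0*(-1/13) = 0)
t(m, x) = 3 - 166*x - 48*m (t(m, x) = 3 + ((-48*m - 166*x) + 0) = 3 + ((-166*x - 48*m) + 0) = 3 + (-166*x - 48*m) = 3 - 166*x - 48*m)
(-22074 - 1*(-5377)) - t(-138, 119) = (-22074 - 1*(-5377)) - (3 - 166*119 - 48*(-138)) = (-22074 + 5377) - (3 - 19754 + 6624) = -16697 - 1*(-13127) = -16697 + 13127 = -3570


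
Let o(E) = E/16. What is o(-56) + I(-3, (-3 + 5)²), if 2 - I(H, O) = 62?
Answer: -127/2 ≈ -63.500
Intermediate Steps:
I(H, O) = -60 (I(H, O) = 2 - 1*62 = 2 - 62 = -60)
o(E) = E/16 (o(E) = E*(1/16) = E/16)
o(-56) + I(-3, (-3 + 5)²) = (1/16)*(-56) - 60 = -7/2 - 60 = -127/2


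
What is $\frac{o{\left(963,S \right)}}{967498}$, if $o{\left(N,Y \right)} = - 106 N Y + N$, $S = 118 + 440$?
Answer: $- \frac{56958561}{967498} \approx -58.872$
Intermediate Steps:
$S = 558$
$o{\left(N,Y \right)} = N - 106 N Y$ ($o{\left(N,Y \right)} = - 106 N Y + N = N - 106 N Y$)
$\frac{o{\left(963,S \right)}}{967498} = \frac{963 \left(1 - 59148\right)}{967498} = 963 \left(1 - 59148\right) \frac{1}{967498} = 963 \left(-59147\right) \frac{1}{967498} = \left(-56958561\right) \frac{1}{967498} = - \frac{56958561}{967498}$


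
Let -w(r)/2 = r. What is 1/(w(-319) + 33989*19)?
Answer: 1/646429 ≈ 1.5470e-6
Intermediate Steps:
w(r) = -2*r
1/(w(-319) + 33989*19) = 1/(-2*(-319) + 33989*19) = 1/(638 + 645791) = 1/646429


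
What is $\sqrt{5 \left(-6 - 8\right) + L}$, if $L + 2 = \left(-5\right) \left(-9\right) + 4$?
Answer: $i \sqrt{23} \approx 4.7958 i$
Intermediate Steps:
$L = 47$ ($L = -2 + \left(\left(-5\right) \left(-9\right) + 4\right) = -2 + \left(45 + 4\right) = -2 + 49 = 47$)
$\sqrt{5 \left(-6 - 8\right) + L} = \sqrt{5 \left(-6 - 8\right) + 47} = \sqrt{5 \left(-14\right) + 47} = \sqrt{-70 + 47} = \sqrt{-23} = i \sqrt{23}$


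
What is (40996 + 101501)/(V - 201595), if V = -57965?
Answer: -15833/28840 ≈ -0.54899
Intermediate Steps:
(40996 + 101501)/(V - 201595) = (40996 + 101501)/(-57965 - 201595) = 142497/(-259560) = 142497*(-1/259560) = -15833/28840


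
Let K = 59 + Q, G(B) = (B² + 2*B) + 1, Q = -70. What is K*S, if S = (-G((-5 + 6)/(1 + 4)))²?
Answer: -14256/625 ≈ -22.810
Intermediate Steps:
G(B) = 1 + B² + 2*B
K = -11 (K = 59 - 70 = -11)
S = 1296/625 (S = (-(1 + ((-5 + 6)/(1 + 4))² + 2*((-5 + 6)/(1 + 4))))² = (-(1 + (1/5)² + 2*(1/5)))² = (-(1 + (1*(⅕))² + 2*(1*(⅕))))² = (-(1 + (⅕)² + 2*(⅕)))² = (-(1 + 1/25 + ⅖))² = (-1*36/25)² = (-36/25)² = 1296/625 ≈ 2.0736)
K*S = -11*1296/625 = -14256/625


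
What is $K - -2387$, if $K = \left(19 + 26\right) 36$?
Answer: $4007$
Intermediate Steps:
$K = 1620$ ($K = 45 \cdot 36 = 1620$)
$K - -2387 = 1620 - -2387 = 1620 + 2387 = 4007$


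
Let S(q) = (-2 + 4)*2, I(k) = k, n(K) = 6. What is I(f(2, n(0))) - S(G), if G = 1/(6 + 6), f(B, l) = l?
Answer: 2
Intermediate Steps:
G = 1/12 ≈ 0.083333
S(q) = 4 (S(q) = 2*2 = 4)
I(f(2, n(0))) - S(G) = 6 - 1*4 = 6 - 4 = 2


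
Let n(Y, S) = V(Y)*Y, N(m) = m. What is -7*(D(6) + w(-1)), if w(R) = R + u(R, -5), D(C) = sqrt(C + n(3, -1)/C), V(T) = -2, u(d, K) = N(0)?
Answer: 7 - 7*sqrt(5) ≈ -8.6525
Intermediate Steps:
u(d, K) = 0
n(Y, S) = -2*Y
D(C) = sqrt(C - 6/C) (D(C) = sqrt(C + (-2*3)/C) = sqrt(C - 6/C))
w(R) = R (w(R) = R + 0 = R)
-7*(D(6) + w(-1)) = -7*(sqrt(6 - 6/6) - 1) = -7*(sqrt(6 - 6*1/6) - 1) = -7*(sqrt(6 - 1) - 1) = -7*(sqrt(5) - 1) = -7*(-1 + sqrt(5)) = 7 - 7*sqrt(5)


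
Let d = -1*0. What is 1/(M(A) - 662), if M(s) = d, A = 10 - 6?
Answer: -1/662 ≈ -0.0015106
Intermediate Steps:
d = 0
A = 4
M(s) = 0
1/(M(A) - 662) = 1/(0 - 662) = 1/(-662) = -1/662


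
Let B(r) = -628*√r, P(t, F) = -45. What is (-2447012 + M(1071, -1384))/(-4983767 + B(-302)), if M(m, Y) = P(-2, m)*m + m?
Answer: 12430192690312/24838052614257 - 1566317408*I*√302/24838052614257 ≈ 0.50045 - 0.0010959*I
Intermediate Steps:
M(m, Y) = -44*m (M(m, Y) = -45*m + m = -44*m)
(-2447012 + M(1071, -1384))/(-4983767 + B(-302)) = (-2447012 - 44*1071)/(-4983767 - 628*I*√302) = (-2447012 - 47124)/(-4983767 - 628*I*√302) = -2494136/(-4983767 - 628*I*√302)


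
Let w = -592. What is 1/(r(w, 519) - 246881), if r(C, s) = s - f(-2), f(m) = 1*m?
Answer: -1/246360 ≈ -4.0591e-6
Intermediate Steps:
f(m) = m
r(C, s) = 2 + s (r(C, s) = s - 1*(-2) = s + 2 = 2 + s)
1/(r(w, 519) - 246881) = 1/((2 + 519) - 246881) = 1/(521 - 246881) = 1/(-246360) = -1/246360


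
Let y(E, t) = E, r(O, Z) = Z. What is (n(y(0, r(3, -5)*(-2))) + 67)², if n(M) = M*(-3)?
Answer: 4489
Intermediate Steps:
n(M) = -3*M
(n(y(0, r(3, -5)*(-2))) + 67)² = (-3*0 + 67)² = (0 + 67)² = 67² = 4489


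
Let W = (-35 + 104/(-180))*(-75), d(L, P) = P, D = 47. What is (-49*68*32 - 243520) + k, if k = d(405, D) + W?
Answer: -1042286/3 ≈ -3.4743e+5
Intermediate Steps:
W = 8005/3 (W = (-35 + 104*(-1/180))*(-75) = (-35 - 26/45)*(-75) = -1601/45*(-75) = 8005/3 ≈ 2668.3)
k = 8146/3 (k = 47 + 8005/3 = 8146/3 ≈ 2715.3)
(-49*68*32 - 243520) + k = (-49*68*32 - 243520) + 8146/3 = (-3332*32 - 243520) + 8146/3 = (-106624 - 243520) + 8146/3 = -350144 + 8146/3 = -1042286/3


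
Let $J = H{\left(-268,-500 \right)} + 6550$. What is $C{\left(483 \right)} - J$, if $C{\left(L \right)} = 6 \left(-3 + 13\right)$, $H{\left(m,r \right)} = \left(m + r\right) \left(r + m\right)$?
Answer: $-596314$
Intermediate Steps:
$H{\left(m,r \right)} = \left(m + r\right)^{2}$ ($H{\left(m,r \right)} = \left(m + r\right) \left(m + r\right) = \left(m + r\right)^{2}$)
$C{\left(L \right)} = 60$ ($C{\left(L \right)} = 6 \cdot 10 = 60$)
$J = 596374$ ($J = \left(-268 - 500\right)^{2} + 6550 = \left(-768\right)^{2} + 6550 = 589824 + 6550 = 596374$)
$C{\left(483 \right)} - J = 60 - 596374 = -596314$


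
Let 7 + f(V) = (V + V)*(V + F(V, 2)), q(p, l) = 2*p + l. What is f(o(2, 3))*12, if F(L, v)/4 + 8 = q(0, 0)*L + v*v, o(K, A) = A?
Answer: -1020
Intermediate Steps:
q(p, l) = l + 2*p
F(L, v) = -32 + 4*v**2 (F(L, v) = -32 + 4*((0 + 2*0)*L + v*v) = -32 + 4*((0 + 0)*L + v**2) = -32 + 4*(0*L + v**2) = -32 + 4*(0 + v**2) = -32 + 4*v**2)
f(V) = -7 + 2*V*(-16 + V) (f(V) = -7 + (V + V)*(V + (-32 + 4*2**2)) = -7 + (2*V)*(V + (-32 + 4*4)) = -7 + (2*V)*(V + (-32 + 16)) = -7 + (2*V)*(V - 16) = -7 + (2*V)*(-16 + V) = -7 + 2*V*(-16 + V))
f(o(2, 3))*12 = (-7 - 32*3 + 2*3**2)*12 = (-7 - 96 + 2*9)*12 = (-7 - 96 + 18)*12 = -85*12 = -1020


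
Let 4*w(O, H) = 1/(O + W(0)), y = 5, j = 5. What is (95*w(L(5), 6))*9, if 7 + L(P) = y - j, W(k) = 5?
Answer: -855/8 ≈ -106.88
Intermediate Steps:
L(P) = -7 (L(P) = -7 + (5 - 1*5) = -7 + (5 - 5) = -7 + 0 = -7)
w(O, H) = 1/(4*(5 + O)) (w(O, H) = 1/(4*(O + 5)) = 1/(4*(5 + O)))
(95*w(L(5), 6))*9 = (95*(1/(4*(5 - 7))))*9 = (95*((¼)/(-2)))*9 = (95*((¼)*(-½)))*9 = (95*(-⅛))*9 = -95/8*9 = -855/8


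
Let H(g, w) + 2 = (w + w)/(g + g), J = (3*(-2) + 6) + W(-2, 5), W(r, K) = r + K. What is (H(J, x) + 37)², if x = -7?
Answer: 9604/9 ≈ 1067.1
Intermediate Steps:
W(r, K) = K + r
J = 3 (J = (3*(-2) + 6) + (5 - 2) = (-6 + 6) + 3 = 0 + 3 = 3)
H(g, w) = -2 + w/g (H(g, w) = -2 + (w + w)/(g + g) = -2 + (2*w)/((2*g)) = -2 + (2*w)*(1/(2*g)) = -2 + w/g)
(H(J, x) + 37)² = ((-2 - 7/3) + 37)² = (-13/3 + 37)² = (98/3)² = 9604/9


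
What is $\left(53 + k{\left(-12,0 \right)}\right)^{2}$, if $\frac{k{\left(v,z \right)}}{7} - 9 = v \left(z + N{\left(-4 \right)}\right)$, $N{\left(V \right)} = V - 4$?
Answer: $620944$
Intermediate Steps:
$N{\left(V \right)} = -4 + V$
$k{\left(v,z \right)} = 63 + 7 v \left(-8 + z\right)$ ($k{\left(v,z \right)} = 63 + 7 v \left(z - 8\right) = 63 + 7 v \left(-8 + z\right)$)
$\left(53 + k{\left(-12,0 \right)}\right)^{2} = \left(53 + \left(63 - -672 + 7 \left(-12\right) 0\right)\right)^{2} = \left(53 + \left(63 + 672 + 0\right)\right)^{2} = \left(53 + 735\right)^{2} = 788^{2} = 620944$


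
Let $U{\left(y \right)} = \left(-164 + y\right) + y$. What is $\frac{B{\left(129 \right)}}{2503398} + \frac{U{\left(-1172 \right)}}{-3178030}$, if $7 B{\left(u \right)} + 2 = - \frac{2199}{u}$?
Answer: $\frac{44934104067}{57017096612570} \approx 0.00078808$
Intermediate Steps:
$B{\left(u \right)} = - \frac{2}{7} - \frac{2199}{7 u}$ ($B{\left(u \right)} = - \frac{2}{7} + \frac{\left(-2199\right) \frac{1}{u}}{7} = - \frac{2}{7} - \frac{2199}{7 u}$)
$U{\left(y \right)} = -164 + 2 y$
$\frac{B{\left(129 \right)}}{2503398} + \frac{U{\left(-1172 \right)}}{-3178030} = \frac{\frac{1}{7} \cdot \frac{1}{129} \left(-2199 - 258\right)}{2503398} + \frac{-164 + 2 \left(-1172\right)}{-3178030} = \frac{1}{7} \cdot \frac{1}{129} \left(-2199 - 258\right) \frac{1}{2503398} + \left(-164 - 2344\right) \left(- \frac{1}{3178030}\right) = \frac{1}{7} \cdot \frac{1}{129} \left(-2457\right) \frac{1}{2503398} - - \frac{1254}{1589015} = \left(- \frac{117}{43}\right) \frac{1}{2503398} + \frac{1254}{1589015} = - \frac{39}{35882038} + \frac{1254}{1589015} = \frac{44934104067}{57017096612570}$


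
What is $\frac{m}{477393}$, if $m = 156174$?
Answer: $\frac{52058}{159131} \approx 0.32714$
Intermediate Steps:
$\frac{m}{477393} = \frac{156174}{477393} = 156174 \cdot \frac{1}{477393} = \frac{52058}{159131}$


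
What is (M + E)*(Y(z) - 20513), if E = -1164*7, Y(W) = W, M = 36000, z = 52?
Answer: -569879772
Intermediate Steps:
E = -8148
(M + E)*(Y(z) - 20513) = (36000 - 8148)*(52 - 20513) = 27852*(-20461) = -569879772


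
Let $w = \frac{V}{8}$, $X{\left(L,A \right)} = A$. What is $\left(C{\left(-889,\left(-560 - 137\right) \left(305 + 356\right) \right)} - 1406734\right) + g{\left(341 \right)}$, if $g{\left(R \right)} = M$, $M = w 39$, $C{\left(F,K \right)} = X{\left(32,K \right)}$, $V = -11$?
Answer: $- \frac{14940037}{8} \approx -1.8675 \cdot 10^{6}$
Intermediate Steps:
$C{\left(F,K \right)} = K$
$w = - \frac{11}{8} \approx -1.375$
$M = - \frac{429}{8}$ ($M = \left(- \frac{11}{8}\right) 39 = - \frac{429}{8} \approx -53.625$)
$g{\left(R \right)} = - \frac{429}{8}$
$\left(C{\left(-889,\left(-560 - 137\right) \left(305 + 356\right) \right)} - 1406734\right) + g{\left(341 \right)} = \left(\left(-560 - 137\right) \left(305 + 356\right) - 1406734\right) - \frac{429}{8} = \left(\left(-697\right) 661 - 1406734\right) - \frac{429}{8} = \left(-460717 - 1406734\right) - \frac{429}{8} = -1867451 - \frac{429}{8} = - \frac{14940037}{8}$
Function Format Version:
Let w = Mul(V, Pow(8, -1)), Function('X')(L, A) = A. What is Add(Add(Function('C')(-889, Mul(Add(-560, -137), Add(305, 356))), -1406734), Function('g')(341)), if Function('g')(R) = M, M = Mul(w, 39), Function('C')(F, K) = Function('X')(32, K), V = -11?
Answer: Rational(-14940037, 8) ≈ -1.8675e+6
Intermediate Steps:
Function('C')(F, K) = K
w = Rational(-11, 8) (w = Mul(-11, Pow(8, -1)) = Mul(-11, Rational(1, 8)) = Rational(-11, 8) ≈ -1.3750)
M = Rational(-429, 8) (M = Mul(Rational(-11, 8), 39) = Rational(-429, 8) ≈ -53.625)
Function('g')(R) = Rational(-429, 8)
Add(Add(Function('C')(-889, Mul(Add(-560, -137), Add(305, 356))), -1406734), Function('g')(341)) = Add(Add(Mul(Add(-560, -137), Add(305, 356)), -1406734), Rational(-429, 8)) = Add(Add(Mul(-697, 661), -1406734), Rational(-429, 8)) = Add(Add(-460717, -1406734), Rational(-429, 8)) = Add(-1867451, Rational(-429, 8)) = Rational(-14940037, 8)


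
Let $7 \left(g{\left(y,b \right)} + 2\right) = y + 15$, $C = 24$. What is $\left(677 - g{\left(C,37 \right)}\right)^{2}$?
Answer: $\frac{22221796}{49} \approx 4.5351 \cdot 10^{5}$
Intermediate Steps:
$g{\left(y,b \right)} = \frac{1}{7} + \frac{y}{7}$ ($g{\left(y,b \right)} = -2 + \frac{y + 15}{7} = -2 + \frac{15 + y}{7} = -2 + \left(\frac{15}{7} + \frac{y}{7}\right) = \frac{1}{7} + \frac{y}{7}$)
$\left(677 - g{\left(C,37 \right)}\right)^{2} = \left(677 - \left(\frac{1}{7} + \frac{1}{7} \cdot 24\right)\right)^{2} = \left(677 - \left(\frac{1}{7} + \frac{24}{7}\right)\right)^{2} = \left(677 - \frac{25}{7}\right)^{2} = \left(\frac{4714}{7}\right)^{2} = \frac{22221796}{49}$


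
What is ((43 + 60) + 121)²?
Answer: 50176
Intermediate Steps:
((43 + 60) + 121)² = (103 + 121)² = 224² = 50176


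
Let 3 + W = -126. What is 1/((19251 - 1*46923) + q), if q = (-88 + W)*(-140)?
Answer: 1/2708 ≈ 0.00036928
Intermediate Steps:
W = -129 (W = -3 - 126 = -129)
q = 30380 (q = (-88 - 129)*(-140) = -217*(-140) = 30380)
1/((19251 - 1*46923) + q) = 1/((19251 - 1*46923) + 30380) = 1/((19251 - 46923) + 30380) = 1/(-27672 + 30380) = 1/2708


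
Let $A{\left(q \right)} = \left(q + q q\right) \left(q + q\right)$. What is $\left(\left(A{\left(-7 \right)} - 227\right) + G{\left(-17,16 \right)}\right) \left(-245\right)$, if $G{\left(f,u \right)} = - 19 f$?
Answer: $120540$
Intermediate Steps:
$A{\left(q \right)} = 2 q \left(q + q^{2}\right)$ ($A{\left(q \right)} = \left(q + q^{2}\right) 2 q = 2 q \left(q + q^{2}\right)$)
$\left(\left(A{\left(-7 \right)} - 227\right) + G{\left(-17,16 \right)}\right) \left(-245\right) = \left(\left(2 \left(-7\right)^{2} \left(1 - 7\right) - 227\right) - -323\right) \left(-245\right) = \left(\left(2 \cdot 49 \left(-6\right) - 227\right) + 323\right) \left(-245\right) = \left(\left(-588 - 227\right) + 323\right) \left(-245\right) = \left(-815 + 323\right) \left(-245\right) = \left(-492\right) \left(-245\right) = 120540$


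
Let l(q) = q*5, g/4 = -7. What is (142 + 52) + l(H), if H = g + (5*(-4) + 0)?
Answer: -46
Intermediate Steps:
g = -28 (g = 4*(-7) = -28)
H = -48 (H = -28 + (5*(-4) + 0) = -28 + (-20 + 0) = -28 - 20 = -48)
l(q) = 5*q
(142 + 52) + l(H) = (142 + 52) + 5*(-48) = 194 - 240 = -46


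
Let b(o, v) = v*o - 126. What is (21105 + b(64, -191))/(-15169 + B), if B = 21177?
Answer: 8755/6008 ≈ 1.4572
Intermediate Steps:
b(o, v) = -126 + o*v (b(o, v) = o*v - 126 = -126 + o*v)
(21105 + b(64, -191))/(-15169 + B) = (21105 + (-126 + 64*(-191)))/(-15169 + 21177) = (21105 + (-126 - 12224))/6008 = (21105 - 12350)*(1/6008) = 8755*(1/6008) = 8755/6008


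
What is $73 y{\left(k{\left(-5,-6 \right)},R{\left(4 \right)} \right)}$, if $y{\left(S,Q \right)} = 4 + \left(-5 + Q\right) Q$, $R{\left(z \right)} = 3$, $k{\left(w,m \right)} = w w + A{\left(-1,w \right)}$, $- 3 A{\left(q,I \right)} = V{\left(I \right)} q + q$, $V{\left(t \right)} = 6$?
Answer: $-146$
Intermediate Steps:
$A{\left(q,I \right)} = - \frac{7 q}{3}$ ($A{\left(q,I \right)} = - \frac{6 q + q}{3} = - \frac{7 q}{3}$)
$k{\left(w,m \right)} = \frac{7}{3} + w^{2}$ ($k{\left(w,m \right)} = w w - - \frac{7}{3} = w^{2} + \frac{7}{3} = \frac{7}{3} + w^{2}$)
$y{\left(S,Q \right)} = 4 + Q \left(-5 + Q\right)$
$73 y{\left(k{\left(-5,-6 \right)},R{\left(4 \right)} \right)} = 73 \left(4 + 3^{2} - 15\right) = 73 \left(4 + 9 - 15\right) = 73 \left(-2\right) = -146$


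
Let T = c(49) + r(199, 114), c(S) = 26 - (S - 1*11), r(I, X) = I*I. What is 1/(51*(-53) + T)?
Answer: 1/36886 ≈ 2.7111e-5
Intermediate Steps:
r(I, X) = I²
c(S) = 37 - S (c(S) = 26 - (S - 11) = 26 - (-11 + S) = 26 + (11 - S) = 37 - S)
T = 39589 (T = (37 - 1*49) + 199² = (37 - 49) + 39601 = -12 + 39601 = 39589)
1/(51*(-53) + T) = 1/(51*(-53) + 39589) = 1/(-2703 + 39589) = 1/36886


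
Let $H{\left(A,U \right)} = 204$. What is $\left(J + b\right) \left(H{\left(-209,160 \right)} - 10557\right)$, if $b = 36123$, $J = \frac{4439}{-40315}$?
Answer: $- \frac{15077014950018}{40315} \approx -3.7398 \cdot 10^{8}$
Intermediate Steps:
$J = - \frac{4439}{40315}$ ($J = 4439 \left(- \frac{1}{40315}\right) = - \frac{4439}{40315} \approx -0.11011$)
$\left(J + b\right) \left(H{\left(-209,160 \right)} - 10557\right) = \left(- \frac{4439}{40315} + 36123\right) \left(204 - 10557\right) = \frac{1456294306}{40315} \left(-10353\right) = - \frac{15077014950018}{40315}$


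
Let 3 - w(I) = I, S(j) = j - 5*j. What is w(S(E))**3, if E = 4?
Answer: 6859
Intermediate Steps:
S(j) = -4*j
w(I) = 3 - I
w(S(E))**3 = (3 - (-4)*4)**3 = (3 - 1*(-16))**3 = (3 + 16)**3 = 19**3 = 6859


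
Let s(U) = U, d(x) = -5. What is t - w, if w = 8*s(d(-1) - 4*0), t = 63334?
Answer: 63374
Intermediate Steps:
w = -40 (w = 8*(-5 - 4*0) = 8*(-5 + 0) = 8*(-5) = -40)
t - w = 63334 - 1*(-40) = 63334 + 40 = 63374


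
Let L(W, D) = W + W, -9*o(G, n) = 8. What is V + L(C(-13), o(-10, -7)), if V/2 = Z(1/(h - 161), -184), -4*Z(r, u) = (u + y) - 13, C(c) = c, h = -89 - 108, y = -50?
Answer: 195/2 ≈ 97.500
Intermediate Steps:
h = -197
o(G, n) = -8/9 (o(G, n) = -⅑*8 = -8/9)
L(W, D) = 2*W
Z(r, u) = 63/4 - u/4 (Z(r, u) = -((u - 50) - 13)/4 = -((-50 + u) - 13)/4 = -(-63 + u)/4 = 63/4 - u/4)
V = 247/2 (V = 2*(63/4 - ¼*(-184)) = 2*(63/4 + 46) = 2*(247/4) = 247/2 ≈ 123.50)
V + L(C(-13), o(-10, -7)) = 247/2 + 2*(-13) = 247/2 - 26 = 195/2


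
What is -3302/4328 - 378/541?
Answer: -3163/2164 ≈ -1.4616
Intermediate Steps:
-3302/4328 - 378/541 = -3302*1/4328 - 378*1/541 = -1651/2164 - 378/541 = -3163/2164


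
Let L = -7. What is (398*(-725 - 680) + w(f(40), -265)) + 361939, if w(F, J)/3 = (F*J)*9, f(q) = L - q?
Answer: 139034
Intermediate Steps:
f(q) = -7 - q
w(F, J) = 27*F*J (w(F, J) = 3*((F*J)*9) = 3*(9*F*J) = 27*F*J)
(398*(-725 - 680) + w(f(40), -265)) + 361939 = (398*(-725 - 680) + 27*(-7 - 1*40)*(-265)) + 361939 = (398*(-1405) + 27*(-7 - 40)*(-265)) + 361939 = (-559190 + 27*(-47)*(-265)) + 361939 = (-559190 + 336285) + 361939 = -222905 + 361939 = 139034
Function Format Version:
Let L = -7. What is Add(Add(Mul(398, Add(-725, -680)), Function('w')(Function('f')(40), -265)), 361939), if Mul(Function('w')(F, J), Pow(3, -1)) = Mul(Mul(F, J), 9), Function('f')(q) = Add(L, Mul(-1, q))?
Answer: 139034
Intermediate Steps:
Function('f')(q) = Add(-7, Mul(-1, q))
Function('w')(F, J) = Mul(27, F, J) (Function('w')(F, J) = Mul(3, Mul(Mul(F, J), 9)) = Mul(3, Mul(9, F, J)) = Mul(27, F, J))
Add(Add(Mul(398, Add(-725, -680)), Function('w')(Function('f')(40), -265)), 361939) = Add(Add(Mul(398, Add(-725, -680)), Mul(27, Add(-7, Mul(-1, 40)), -265)), 361939) = Add(Add(Mul(398, -1405), Mul(27, Add(-7, -40), -265)), 361939) = Add(Add(-559190, Mul(27, -47, -265)), 361939) = Add(Add(-559190, 336285), 361939) = Add(-222905, 361939) = 139034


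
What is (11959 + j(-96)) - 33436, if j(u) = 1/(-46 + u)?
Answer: -3049735/142 ≈ -21477.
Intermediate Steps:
(11959 + j(-96)) - 33436 = (11959 + 1/(-46 - 96)) - 33436 = (11959 + 1/(-142)) - 33436 = (11959 - 1/142) - 33436 = 1698177/142 - 33436 = -3049735/142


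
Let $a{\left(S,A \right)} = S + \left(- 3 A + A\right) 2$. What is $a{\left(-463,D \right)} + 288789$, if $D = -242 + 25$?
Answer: $289194$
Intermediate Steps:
$D = -217$
$a{\left(S,A \right)} = S - 4 A$ ($a{\left(S,A \right)} = S + - 2 A 2 = S - 4 A$)
$a{\left(-463,D \right)} + 288789 = \left(-463 - -868\right) + 288789 = \left(-463 + 868\right) + 288789 = 405 + 288789 = 289194$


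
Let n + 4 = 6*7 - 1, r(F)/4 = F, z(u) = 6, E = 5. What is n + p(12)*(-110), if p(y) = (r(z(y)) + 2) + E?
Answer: -3373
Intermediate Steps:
r(F) = 4*F
n = 37 (n = -4 + (6*7 - 1) = -4 + (42 - 1) = -4 + 41 = 37)
p(y) = 31 (p(y) = (4*6 + 2) + 5 = (24 + 2) + 5 = 26 + 5 = 31)
n + p(12)*(-110) = 37 + 31*(-110) = 37 - 3410 = -3373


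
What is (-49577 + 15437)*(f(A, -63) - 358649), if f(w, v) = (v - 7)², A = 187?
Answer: 12076990860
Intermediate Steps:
f(w, v) = (-7 + v)²
(-49577 + 15437)*(f(A, -63) - 358649) = (-49577 + 15437)*((-7 - 63)² - 358649) = -34140*((-70)² - 358649) = -34140*(4900 - 358649) = -34140*(-353749) = 12076990860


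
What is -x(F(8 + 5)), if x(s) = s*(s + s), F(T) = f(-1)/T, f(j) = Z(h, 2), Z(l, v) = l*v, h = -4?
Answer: -128/169 ≈ -0.75740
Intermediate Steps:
f(j) = -8 (f(j) = -4*2 = -8)
F(T) = -8/T
x(s) = 2*s**2 (x(s) = s*(2*s) = 2*s**2)
-x(F(8 + 5)) = -2*(-8/(8 + 5))**2 = -2*(-8/13)**2 = -2*64/169 = -1*128/169 = -128/169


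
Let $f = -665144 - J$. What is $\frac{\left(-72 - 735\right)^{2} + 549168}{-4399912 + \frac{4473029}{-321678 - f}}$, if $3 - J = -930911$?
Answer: $- \frac{1529787416460}{5607155381531} \approx -0.27283$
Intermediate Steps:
$J = 930914$ ($J = 3 - -930911 = 3 + 930911 = 930914$)
$f = -1596058$ ($f = -665144 - 930914 = -1596058$)
$\frac{\left(-72 - 735\right)^{2} + 549168}{-4399912 + \frac{4473029}{-321678 - f}} = \frac{\left(-72 - 735\right)^{2} + 549168}{-4399912 + \frac{4473029}{-321678 - -1596058}} = \frac{\left(-807\right)^{2} + 549168}{-4399912 + \frac{4473029}{-321678 + 1596058}} = \frac{651249 + 549168}{-4399912 + \frac{4473029}{1274380}} = \frac{1200417}{-4399912 + 4473029 \cdot \frac{1}{1274380}} = \frac{1200417}{-4399912 + \frac{4473029}{1274380}} = \frac{1200417}{- \frac{5607155381531}{1274380}} = 1200417 \left(- \frac{1274380}{5607155381531}\right) = - \frac{1529787416460}{5607155381531}$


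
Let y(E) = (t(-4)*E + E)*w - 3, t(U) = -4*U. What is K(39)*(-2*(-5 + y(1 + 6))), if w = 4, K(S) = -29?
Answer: 27144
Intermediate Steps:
y(E) = -3 + 68*E (y(E) = ((-4*(-4))*E + E)*4 - 3 = (16*E + E)*4 - 3 = (17*E)*4 - 3 = 68*E - 3 = -3 + 68*E)
K(39)*(-2*(-5 + y(1 + 6))) = -(-58)*(-5 + (-3 + 68*(1 + 6))) = -(-58)*(-5 + (-3 + 68*7)) = -(-58)*(-5 + (-3 + 476)) = -(-58)*(-5 + 473) = -(-58)*468 = -29*(-936) = 27144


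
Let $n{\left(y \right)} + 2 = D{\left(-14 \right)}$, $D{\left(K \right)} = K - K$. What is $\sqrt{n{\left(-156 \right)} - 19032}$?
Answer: $i \sqrt{19034} \approx 137.96 i$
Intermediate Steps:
$D{\left(K \right)} = 0$
$n{\left(y \right)} = -2$ ($n{\left(y \right)} = -2 + 0 = -2$)
$\sqrt{n{\left(-156 \right)} - 19032} = \sqrt{-2 - 19032} = \sqrt{-19034} = i \sqrt{19034}$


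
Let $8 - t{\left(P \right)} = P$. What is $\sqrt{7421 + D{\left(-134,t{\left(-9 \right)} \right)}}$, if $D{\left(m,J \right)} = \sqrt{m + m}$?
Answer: $\sqrt{7421 + 2 i \sqrt{67}} \approx 86.145 + 0.095 i$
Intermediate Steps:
$t{\left(P \right)} = 8 - P$
$D{\left(m,J \right)} = \sqrt{2} \sqrt{m}$ ($D{\left(m,J \right)} = \sqrt{2 m} = \sqrt{2} \sqrt{m}$)
$\sqrt{7421 + D{\left(-134,t{\left(-9 \right)} \right)}} = \sqrt{7421 + \sqrt{2} \sqrt{-134}} = \sqrt{7421 + \sqrt{2} i \sqrt{134}} = \sqrt{7421 + 2 i \sqrt{67}}$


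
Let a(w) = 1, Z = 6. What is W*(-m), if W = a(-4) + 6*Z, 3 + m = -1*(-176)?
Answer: -6401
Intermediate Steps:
m = 173 (m = -3 - 1*(-176) = -3 + 176 = 173)
W = 37 (W = 1 + 6*6 = 1 + 36 = 37)
W*(-m) = 37*(-1*173) = 37*(-173) = -6401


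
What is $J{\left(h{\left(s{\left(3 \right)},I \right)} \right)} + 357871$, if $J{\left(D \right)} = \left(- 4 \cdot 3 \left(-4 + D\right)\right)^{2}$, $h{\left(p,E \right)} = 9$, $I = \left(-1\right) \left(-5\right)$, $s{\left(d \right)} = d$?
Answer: $361471$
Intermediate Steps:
$I = 5$
$J{\left(D \right)} = \left(48 - 12 D\right)^{2}$ ($J{\left(D \right)} = \left(- 4 \left(-12 + 3 D\right)\right)^{2} = \left(48 - 12 D\right)^{2}$)
$J{\left(h{\left(s{\left(3 \right)},I \right)} \right)} + 357871 = 144 \left(-4 + 9\right)^{2} + 357871 = 144 \cdot 5^{2} + 357871 = 144 \cdot 25 + 357871 = 3600 + 357871 = 361471$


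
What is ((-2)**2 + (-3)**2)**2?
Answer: 169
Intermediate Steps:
((-2)**2 + (-3)**2)**2 = (4 + 9)**2 = 13**2 = 169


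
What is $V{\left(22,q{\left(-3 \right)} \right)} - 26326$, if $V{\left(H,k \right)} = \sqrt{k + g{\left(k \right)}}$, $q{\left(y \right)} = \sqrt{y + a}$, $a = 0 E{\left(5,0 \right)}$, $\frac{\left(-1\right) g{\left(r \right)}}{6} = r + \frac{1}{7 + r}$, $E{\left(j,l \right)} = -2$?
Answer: $-26326 + \sqrt{\frac{9 - 35 i \sqrt{3}}{7 + i \sqrt{3}}} \approx -26324.0 - 2.1571 i$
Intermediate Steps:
$g{\left(r \right)} = - 6 r - \frac{6}{7 + r}$ ($g{\left(r \right)} = - 6 \left(r + \frac{1}{7 + r}\right) = - 6 r - \frac{6}{7 + r}$)
$a = 0$ ($a = 0 \left(-2\right) = 0$)
$q{\left(y \right)} = \sqrt{y}$ ($q{\left(y \right)} = \sqrt{y + 0} = \sqrt{y}$)
$V{\left(H,k \right)} = \sqrt{k + \frac{6 \left(-1 - k^{2} - 7 k\right)}{7 + k}}$
$V{\left(22,q{\left(-3 \right)} \right)} - 26326 = \sqrt{\frac{-6 - 35 \sqrt{-3} - 5 \left(\sqrt{-3}\right)^{2}}{7 + \sqrt{-3}}} - 26326 = \sqrt{\frac{-6 - 35 i \sqrt{3} - 5 \left(i \sqrt{3}\right)^{2}}{7 + i \sqrt{3}}} - 26326 = \sqrt{\frac{-6 - 35 i \sqrt{3} - -15}{7 + i \sqrt{3}}} - 26326 = \sqrt{\frac{-6 - 35 i \sqrt{3} + 15}{7 + i \sqrt{3}}} - 26326 = \sqrt{\frac{9 - 35 i \sqrt{3}}{7 + i \sqrt{3}}} - 26326 = -26326 + \sqrt{\frac{9 - 35 i \sqrt{3}}{7 + i \sqrt{3}}}$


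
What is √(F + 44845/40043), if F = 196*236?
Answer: √74170601895679/40043 ≈ 215.07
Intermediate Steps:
F = 46256
√(F + 44845/40043) = √(46256 + 44845/40043) = √(1852273853/40043) = √74170601895679/40043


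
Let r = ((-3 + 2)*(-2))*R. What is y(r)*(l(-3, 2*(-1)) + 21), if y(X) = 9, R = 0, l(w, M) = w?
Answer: 162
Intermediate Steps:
r = 0 (r = ((-3 + 2)*(-2))*0 = -1*(-2)*0 = 2*0 = 0)
y(r)*(l(-3, 2*(-1)) + 21) = 9*(-3 + 21) = 9*18 = 162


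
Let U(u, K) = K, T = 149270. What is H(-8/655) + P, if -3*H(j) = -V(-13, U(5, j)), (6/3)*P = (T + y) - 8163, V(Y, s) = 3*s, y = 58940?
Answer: 131030769/1310 ≈ 1.0002e+5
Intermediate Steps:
P = 200047/2 (P = ((149270 + 58940) - 8163)/2 = (208210 - 8163)/2 = (½)*200047 = 200047/2 ≈ 1.0002e+5)
H(j) = j (H(j) = -(-1)*3*j/3 = -(-1)*j = j)
H(-8/655) + P = -8/655 + 200047/2 = 131030769/1310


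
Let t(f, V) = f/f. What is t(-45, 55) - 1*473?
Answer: -472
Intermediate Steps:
t(f, V) = 1
t(-45, 55) - 1*473 = 1 - 1*473 = 1 - 473 = -472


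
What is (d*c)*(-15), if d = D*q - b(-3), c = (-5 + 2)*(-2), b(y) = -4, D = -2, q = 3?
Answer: 180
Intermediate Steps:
c = 6 (c = -3*(-2) = 6)
d = -2 (d = -2*3 - 1*(-4) = -6 + 4 = -2)
(d*c)*(-15) = -2*6*(-15) = -12*(-15) = 180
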